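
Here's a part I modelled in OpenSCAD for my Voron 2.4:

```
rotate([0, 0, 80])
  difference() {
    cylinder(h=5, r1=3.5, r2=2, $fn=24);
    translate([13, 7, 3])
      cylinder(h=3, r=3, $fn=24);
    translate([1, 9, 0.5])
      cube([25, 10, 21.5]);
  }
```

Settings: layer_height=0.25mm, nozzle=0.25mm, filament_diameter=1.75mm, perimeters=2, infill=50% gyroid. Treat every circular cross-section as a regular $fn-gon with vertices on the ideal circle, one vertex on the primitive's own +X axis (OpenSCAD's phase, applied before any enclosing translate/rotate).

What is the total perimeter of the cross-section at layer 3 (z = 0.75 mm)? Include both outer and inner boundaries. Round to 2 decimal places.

20.52 mm

At z = 0.75 mm: the cone contributes a regular 24-gon of circumradius 3.275 (interpolated between r1=3.5 and r2=2 at t=0.150) (perimeter = 2·24·3.275·sin(180°/24) = 20.52 mm); the cylinder at (13, 7) is not intersected at this z (z outside [3, 6]); the cube at (1, 9) is present — its section is the full 25×10 rectangle (perimeter 70.00 mm); Taking the first minus the rest: starting from the cone, the 25×10 cube at (1, 9) misses the remaining region (no effect) — boundary = 20.52 mm; (rotated 80° about Z; rotation is an isometry so areas/perimeters/island counts are preserved). Overall, the cross-section is a single solid region. Total boundary length (outer) = 20.52 mm.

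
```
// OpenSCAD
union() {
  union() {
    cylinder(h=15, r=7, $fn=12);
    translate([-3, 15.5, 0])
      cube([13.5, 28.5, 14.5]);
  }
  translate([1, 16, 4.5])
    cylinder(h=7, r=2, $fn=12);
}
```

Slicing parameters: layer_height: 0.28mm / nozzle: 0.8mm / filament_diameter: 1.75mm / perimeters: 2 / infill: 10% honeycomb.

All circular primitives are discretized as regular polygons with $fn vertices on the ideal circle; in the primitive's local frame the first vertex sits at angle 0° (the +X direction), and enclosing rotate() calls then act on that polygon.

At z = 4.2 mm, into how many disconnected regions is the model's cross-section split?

2

At z = 4.2 mm: the r=7 cylinder gives a regular 12-gon of circumradius 7 (constant along its height); the cube at (-3, 15.5) is present — its section is the full 13.5×28.5 rectangle; Taking the union: the 2 present regions are separate (no shared area or edge), so areas and boundary lengths simply add and each stays a separate island — 2 connected regions; the cylinder at (1, 16) is absent (z outside [4.5, 11.5]); Combining (union): only that combined region is present, so the union is just that shape — 2 connected regions. The result has 2 disconnected regions.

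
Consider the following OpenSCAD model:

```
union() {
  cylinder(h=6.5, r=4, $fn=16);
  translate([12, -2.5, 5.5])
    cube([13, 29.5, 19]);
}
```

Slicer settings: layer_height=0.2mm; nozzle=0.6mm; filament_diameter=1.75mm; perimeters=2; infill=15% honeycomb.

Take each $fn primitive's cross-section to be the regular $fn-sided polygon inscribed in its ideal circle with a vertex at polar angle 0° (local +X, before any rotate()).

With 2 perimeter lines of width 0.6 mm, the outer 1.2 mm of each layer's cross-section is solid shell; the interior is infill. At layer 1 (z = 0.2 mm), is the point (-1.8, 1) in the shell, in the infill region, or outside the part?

infill

At z = 0.2 mm: the r=4 cylinder gives a regular 16-gon of circumradius 4 (constant along its height); the cube at (12, -2.5) is not intersected at this z (z outside [5.5, 24.5]); Combining (union): only the r=4 cylinder is present, so the union is just that shape — 1 connected region. Overall, the cross-section is a single solid region. The nearest boundary edge runs (-2.83, 2.83)→(-3.70, 1.53); distance from the point to it = 1.87 mm. The point is inside the cross-section and 1.87 mm from the nearest boundary — more than the 1.2 mm shell width (2 × 0.6), so it's in the infill interior.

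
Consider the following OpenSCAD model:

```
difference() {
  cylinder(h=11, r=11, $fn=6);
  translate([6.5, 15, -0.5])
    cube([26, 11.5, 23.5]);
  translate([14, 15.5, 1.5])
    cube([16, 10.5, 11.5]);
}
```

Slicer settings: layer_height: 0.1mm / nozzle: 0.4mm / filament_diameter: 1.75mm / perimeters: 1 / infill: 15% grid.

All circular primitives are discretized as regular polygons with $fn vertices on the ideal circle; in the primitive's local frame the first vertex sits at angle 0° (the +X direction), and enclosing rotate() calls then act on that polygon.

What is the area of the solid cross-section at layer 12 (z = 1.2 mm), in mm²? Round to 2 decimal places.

At z = 1.2 mm: the r=11 cylinder gives a regular 6-gon of circumradius 11 (constant along its height) (area = (6/2)·11.000²·sin(360°/6) = 314.37 mm²); the 26×11.5 cube at (6.5, 15) contributes its full rectangle (area 299.00 mm²); the cube at (14, 15.5) does not reach this height (z outside [1.5, 13]); Subtracting the remaining from the first: starting from the r=11 cylinder (314.37 mm²), the 26×11.5 cube at (6.5, 15) misses the remaining region (no effect) — area = 314.37 mm². Overall, the cross-section is a single solid region. Net area = 314.37 mm².

314.37 mm²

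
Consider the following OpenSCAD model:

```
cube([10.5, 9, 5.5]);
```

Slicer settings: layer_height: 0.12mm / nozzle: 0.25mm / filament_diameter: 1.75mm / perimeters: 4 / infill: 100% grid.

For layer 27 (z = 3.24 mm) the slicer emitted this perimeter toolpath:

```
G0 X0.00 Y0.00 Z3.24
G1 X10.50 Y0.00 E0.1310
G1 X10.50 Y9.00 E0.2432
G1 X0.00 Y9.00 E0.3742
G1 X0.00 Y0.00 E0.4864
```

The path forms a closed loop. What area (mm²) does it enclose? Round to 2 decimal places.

94.50 mm²

Apply the shoelace formula to the sequence of (X, Y) vertices; enclosed area = 94.50 mm².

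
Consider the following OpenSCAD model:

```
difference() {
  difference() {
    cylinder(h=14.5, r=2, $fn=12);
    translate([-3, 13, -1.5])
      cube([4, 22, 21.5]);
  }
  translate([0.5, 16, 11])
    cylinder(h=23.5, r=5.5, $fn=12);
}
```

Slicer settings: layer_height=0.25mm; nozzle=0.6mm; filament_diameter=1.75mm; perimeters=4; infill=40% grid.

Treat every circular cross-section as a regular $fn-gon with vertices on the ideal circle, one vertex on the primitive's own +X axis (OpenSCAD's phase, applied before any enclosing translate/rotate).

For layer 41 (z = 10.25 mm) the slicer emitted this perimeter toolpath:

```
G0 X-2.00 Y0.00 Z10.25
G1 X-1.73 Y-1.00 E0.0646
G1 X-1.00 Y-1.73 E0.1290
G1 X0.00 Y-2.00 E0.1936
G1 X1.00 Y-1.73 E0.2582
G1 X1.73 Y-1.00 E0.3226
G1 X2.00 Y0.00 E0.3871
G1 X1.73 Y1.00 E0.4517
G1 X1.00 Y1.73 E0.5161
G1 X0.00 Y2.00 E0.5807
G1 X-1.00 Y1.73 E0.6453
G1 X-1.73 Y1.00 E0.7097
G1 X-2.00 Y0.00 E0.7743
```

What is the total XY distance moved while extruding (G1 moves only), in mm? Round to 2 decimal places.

12.42 mm

Sum the Euclidean lengths of each G1 segment: total = 12.42 mm.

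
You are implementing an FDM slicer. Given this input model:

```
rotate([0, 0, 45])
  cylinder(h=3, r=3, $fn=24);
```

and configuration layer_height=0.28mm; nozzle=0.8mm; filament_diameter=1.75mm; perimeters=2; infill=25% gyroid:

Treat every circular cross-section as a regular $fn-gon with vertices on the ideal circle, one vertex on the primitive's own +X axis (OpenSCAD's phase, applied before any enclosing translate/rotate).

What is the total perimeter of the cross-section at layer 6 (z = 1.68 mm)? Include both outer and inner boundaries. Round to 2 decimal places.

18.80 mm

At z = 1.68 mm: the cylinder: section is a regular 24-gon, circumradius r=3 (perimeter = 2·24·3.000·sin(180°/24) = 18.80 mm); (whole slice rotated 45° about Z — lengths, areas and connectivity unchanged). Overall, the cross-section is a single solid region. Total boundary length (outer) = 18.80 mm.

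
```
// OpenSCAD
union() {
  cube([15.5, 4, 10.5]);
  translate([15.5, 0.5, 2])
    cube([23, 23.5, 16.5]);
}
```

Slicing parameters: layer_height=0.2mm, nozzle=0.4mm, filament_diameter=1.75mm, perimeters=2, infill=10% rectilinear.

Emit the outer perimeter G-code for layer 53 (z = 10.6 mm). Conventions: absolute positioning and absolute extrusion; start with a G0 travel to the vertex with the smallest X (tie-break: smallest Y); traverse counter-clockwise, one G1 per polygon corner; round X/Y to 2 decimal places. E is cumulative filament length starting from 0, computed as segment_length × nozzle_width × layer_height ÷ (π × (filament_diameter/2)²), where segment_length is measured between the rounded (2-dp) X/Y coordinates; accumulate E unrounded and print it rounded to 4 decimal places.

At z = 10.6 mm: the cube does not reach this height (z outside [0, 10.5]); the 23×23.5 cube at (15.5, 0.5) contributes its full rectangle; Taking the union: only the 23×23.5 cube at (15.5, 0.5) is present, so the union is just that shape — 1 connected region. The outline is a single polygon with 4 vertices. Extrusion per mm of travel: 0.4 × 0.2 / (π × 0.875²) = 0.033260. Accumulating E over each segment gives final E = 3.0932.

G0 X15.50 Y0.50 Z10.60
G1 X38.50 Y0.50 E0.7650
G1 X38.50 Y24.00 E1.5466
G1 X15.50 Y24.00 E2.3116
G1 X15.50 Y0.50 E3.0932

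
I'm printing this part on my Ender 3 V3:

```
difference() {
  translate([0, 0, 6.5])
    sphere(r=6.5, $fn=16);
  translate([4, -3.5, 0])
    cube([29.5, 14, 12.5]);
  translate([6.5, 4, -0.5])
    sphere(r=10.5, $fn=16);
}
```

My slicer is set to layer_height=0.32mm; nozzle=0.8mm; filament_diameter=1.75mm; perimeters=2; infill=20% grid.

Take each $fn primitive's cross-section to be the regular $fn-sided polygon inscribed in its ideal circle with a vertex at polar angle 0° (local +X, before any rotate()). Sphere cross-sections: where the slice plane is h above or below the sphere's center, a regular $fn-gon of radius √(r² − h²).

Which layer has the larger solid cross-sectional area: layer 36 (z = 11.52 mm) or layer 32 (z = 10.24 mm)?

layer 32 (z = 10.24 mm)

Layer 36 (z = 11.52): the r=6.5 sphere contributes a regular 16-gon of circumradius √(6.5²−5.02²) = 4.129 (area = (16/2)·4.129²·sin(360°/16) = 52.20 mm²); the 29.5×14 cube at (4, -3.5) contributes its full rectangle (area 413.00 mm²); the sphere at (6.5, 4) is not intersected at this z (|z−center|=12.020 > r=10.5); Taking the first minus the rest: starting from the r=6.5 sphere (52.20 mm²), the 29.5×14 cube at (4, -3.5) partially overlaps it — only the 0.08 mm² overlap (of its 413.00 mm²) is removed, clipping the outline — area = 52.11 mm². So its area = 52.11 mm². Layer 32 (z = 10.24): the sphere: section is a regular 16-gon, circumradius = √(r²−h²) = √(6.5²−3.74²) = 5.316 (area = (16/2)·5.316²·sin(360°/16) = 86.52 mm²); the cube at (4, -3.5) is present — its section is the full 29.5×14 rectangle (area 413.00 mm²); the sphere at (6.5, 4) is not intersected at this z (|z−center|=10.740 > r=10.5); Subtracting the remaining from the first: starting from the r=6.5 sphere (86.52 mm²), the 29.5×14 cube at (4, -3.5) partially overlaps it — only the 5.78 mm² overlap (of its 413.00 mm²) is removed, clipping the outline — area = 80.75 mm². So its area = 80.75 mm². Layer 32 is larger (80.75 vs 52.11 mm²).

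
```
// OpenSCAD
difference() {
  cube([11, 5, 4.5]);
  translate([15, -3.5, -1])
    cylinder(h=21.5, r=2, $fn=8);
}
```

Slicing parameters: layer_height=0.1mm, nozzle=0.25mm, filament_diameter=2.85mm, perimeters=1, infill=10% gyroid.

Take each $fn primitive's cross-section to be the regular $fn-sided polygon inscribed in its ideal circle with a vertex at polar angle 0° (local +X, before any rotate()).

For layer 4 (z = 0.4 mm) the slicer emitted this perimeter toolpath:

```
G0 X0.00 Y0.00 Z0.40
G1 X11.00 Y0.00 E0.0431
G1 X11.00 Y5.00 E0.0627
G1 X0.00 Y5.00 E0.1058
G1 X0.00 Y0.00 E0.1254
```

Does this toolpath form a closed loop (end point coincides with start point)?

yes

Start point (G0): (0.00, 0.00). End point (last G1): the path returns to the start — closed.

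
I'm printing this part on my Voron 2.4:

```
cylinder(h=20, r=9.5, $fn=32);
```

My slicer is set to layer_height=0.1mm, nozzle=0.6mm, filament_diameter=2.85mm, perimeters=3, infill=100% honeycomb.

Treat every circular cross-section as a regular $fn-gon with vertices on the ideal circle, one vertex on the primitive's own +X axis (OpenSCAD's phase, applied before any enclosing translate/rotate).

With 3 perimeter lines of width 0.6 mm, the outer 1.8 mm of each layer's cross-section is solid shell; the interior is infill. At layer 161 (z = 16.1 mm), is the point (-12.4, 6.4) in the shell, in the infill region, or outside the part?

outside

At z = 16.1 mm: the cylinder: section is a regular 32-gon, circumradius r=9.5. Overall, the cross-section is a single solid region. The nearest boundary edge runs (-7.90, 5.28)→(-8.78, 3.64); distance from the point to it = 4.50 mm. The point is not inside any of the regions above, so it lies outside the cross-section (4.50 mm from the nearest boundary).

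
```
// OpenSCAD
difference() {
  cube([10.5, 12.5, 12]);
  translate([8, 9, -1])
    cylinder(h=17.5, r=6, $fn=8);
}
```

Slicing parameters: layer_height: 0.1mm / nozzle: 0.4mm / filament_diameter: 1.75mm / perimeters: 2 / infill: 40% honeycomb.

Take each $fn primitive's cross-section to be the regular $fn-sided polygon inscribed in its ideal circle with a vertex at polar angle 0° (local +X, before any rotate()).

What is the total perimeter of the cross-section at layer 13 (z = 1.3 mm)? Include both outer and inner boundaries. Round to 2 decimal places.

At z = 1.3 mm: the cube (footprint 10.5×12.5) is included at this height (perimeter 46.00 mm); the cylinder at (8, 9): section is a regular 8-gon, circumradius r=6 (perimeter = 2·8·6.000·sin(180°/8) = 36.74 mm); Subtracting the remaining from the first: starting from the 10.5×12.5 cube, the r=6 cylinder at (8, 9) partially overlaps it — only the 66.37 mm² overlap (of its 101.82 mm²) is removed, clipping the outline — boundary = 46.16 mm. Overall, the cross-section is a single solid region. Total boundary length (outer) = 46.16 mm.

46.16 mm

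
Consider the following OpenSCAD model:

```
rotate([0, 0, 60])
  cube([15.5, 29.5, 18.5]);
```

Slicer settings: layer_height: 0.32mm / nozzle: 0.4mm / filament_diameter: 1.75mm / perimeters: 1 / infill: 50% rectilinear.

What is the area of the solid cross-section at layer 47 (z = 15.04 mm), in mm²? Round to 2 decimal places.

At z = 15.04 mm: the cube (footprint 15.5×29.5) is included at this height (area 457.25 mm²); (whole slice rotated 60° about Z — lengths, areas and connectivity unchanged). Overall, the cross-section is a single solid region. Net area = 457.25 mm².

457.25 mm²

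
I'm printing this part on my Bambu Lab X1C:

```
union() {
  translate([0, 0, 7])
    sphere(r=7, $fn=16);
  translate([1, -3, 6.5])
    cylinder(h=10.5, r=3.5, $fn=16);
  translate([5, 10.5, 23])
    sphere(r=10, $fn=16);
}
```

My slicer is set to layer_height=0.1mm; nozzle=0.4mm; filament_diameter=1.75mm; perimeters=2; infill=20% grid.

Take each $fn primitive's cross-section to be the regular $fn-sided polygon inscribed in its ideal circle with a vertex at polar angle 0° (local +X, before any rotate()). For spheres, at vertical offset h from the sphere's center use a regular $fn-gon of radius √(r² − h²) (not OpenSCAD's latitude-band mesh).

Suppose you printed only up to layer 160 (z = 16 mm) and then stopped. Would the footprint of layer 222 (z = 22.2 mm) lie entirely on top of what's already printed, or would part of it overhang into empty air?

part overhangs

Compare the two slices. At z = 16: the sphere is absent (|z−center|=9.000 > r=7); the cylinder at (1, -3): section is a regular 16-gon, circumradius r=3.5 (area = (16/2)·3.500²·sin(360°/16) = 37.50 mm²); the sphere at (5, 10.5): section is a regular 16-gon, circumradius = √(r²−h²) = √(10²−7²) = 7.141 (area = (16/2)·7.141²·sin(360°/16) = 156.13 mm²); Combining (union): the 2 present regions are separate (no shared area or edge), so areas and boundary lengths simply add and each stays a separate island — area = 193.64 mm². At z = 22.2: the sphere is absent (|z−center|=15.200 > r=7); the cylinder at (1, -3) does not reach this height (z outside [6.5, 17]); the r=10 sphere at (5, 10.5) slices to a regular 16-gon of circumradius 9.968 (√(r²−h²) with h=0.8 from center) (area = (16/2)·9.968²·sin(360°/16) = 304.19 mm²); Taking the union: only the r=10 sphere at (5, 10.5) is present, so the union is just that shape — area = 304.19 mm². Checking containment: at z = 22.2 the cross-section extends beyond the z = 16 cross-section by about 148.05 mm².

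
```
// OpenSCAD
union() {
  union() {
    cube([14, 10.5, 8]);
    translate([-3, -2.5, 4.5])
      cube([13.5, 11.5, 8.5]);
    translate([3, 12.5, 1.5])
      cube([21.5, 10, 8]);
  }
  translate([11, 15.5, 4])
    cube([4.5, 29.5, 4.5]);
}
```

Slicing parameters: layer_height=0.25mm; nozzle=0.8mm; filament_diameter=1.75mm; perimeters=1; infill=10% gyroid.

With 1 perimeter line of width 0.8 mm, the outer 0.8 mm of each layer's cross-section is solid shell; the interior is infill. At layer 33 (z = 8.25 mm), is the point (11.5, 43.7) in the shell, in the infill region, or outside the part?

At z = 8.25 mm: the cube is not intersected at this z (z outside [0, 8]); the cube at (-3, -2.5) (footprint 13.5×11.5) is included at this height; the cube at (3, 12.5) (footprint 21.5×10) is included at this height; Taking the union: the 2 present regions are separate (no shared area or edge), so areas and boundary lengths simply add and each stays a separate island — 2 connected regions; the cube at (11, 15.5) is present — its section is the full 4.5×29.5 rectangle; Merging all regions: the regions partially overlap (shared area 31.50 mm²), so overlapping operands fuse into one piece — 2 connected regions. Overall, the cross-section has 2 separate islands. The nearest boundary edge runs (11.00, 22.50)→(11.00, 45.00); distance from the point to it = 0.50 mm. (Shell/infill is judged within the island containing the point — the largest one.) The point is inside the cross-section, 0.50 mm from the nearest boundary — within the 0.8 mm shell band (1 × 0.8).

shell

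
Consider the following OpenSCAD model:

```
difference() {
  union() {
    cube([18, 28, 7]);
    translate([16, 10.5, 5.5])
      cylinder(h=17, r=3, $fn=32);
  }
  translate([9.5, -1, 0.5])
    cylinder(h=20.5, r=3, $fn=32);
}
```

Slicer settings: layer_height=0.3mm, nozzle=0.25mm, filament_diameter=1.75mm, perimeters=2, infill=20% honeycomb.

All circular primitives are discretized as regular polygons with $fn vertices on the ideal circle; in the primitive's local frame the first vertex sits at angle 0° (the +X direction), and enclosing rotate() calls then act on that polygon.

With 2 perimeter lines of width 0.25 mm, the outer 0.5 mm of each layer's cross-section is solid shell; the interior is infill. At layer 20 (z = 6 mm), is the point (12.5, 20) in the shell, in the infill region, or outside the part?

infill

At z = 6 mm: the cube is present — its section is the full 18×28 rectangle; the cylinder at (16, 10.5): section is a regular 32-gon, circumradius r=3; Taking the union: the regions partially overlap (shared area 25.04 mm²), so overlapping operands fuse into one piece — 1 connected region; the cylinder at (9.5, -1): section is a regular 32-gon, circumradius r=3; After the difference (first − rest): starting from the result so far, the r=3 cylinder at (9.5, -1) partially overlaps it — only the 8.18 mm² overlap (of its 28.09 mm²) is removed, clipping the outline — 1 connected region. Overall, the cross-section is a single solid region. The nearest boundary edge runs (18.00, 28.00)→(18.00, 12.72); distance from the point to it = 5.50 mm. The point is inside the cross-section and 5.50 mm from the nearest boundary — more than the 0.5 mm shell width (2 × 0.25), so it's in the infill interior.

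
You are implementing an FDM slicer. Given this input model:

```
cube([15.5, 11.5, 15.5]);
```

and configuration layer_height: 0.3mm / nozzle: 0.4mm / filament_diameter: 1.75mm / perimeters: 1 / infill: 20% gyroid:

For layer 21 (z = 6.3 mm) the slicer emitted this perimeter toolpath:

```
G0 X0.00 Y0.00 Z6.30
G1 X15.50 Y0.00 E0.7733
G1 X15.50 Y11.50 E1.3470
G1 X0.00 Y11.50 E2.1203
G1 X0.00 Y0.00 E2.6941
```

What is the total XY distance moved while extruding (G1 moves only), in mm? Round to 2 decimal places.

54.00 mm

Sum the Euclidean lengths of each G1 segment: total = 54.00 mm.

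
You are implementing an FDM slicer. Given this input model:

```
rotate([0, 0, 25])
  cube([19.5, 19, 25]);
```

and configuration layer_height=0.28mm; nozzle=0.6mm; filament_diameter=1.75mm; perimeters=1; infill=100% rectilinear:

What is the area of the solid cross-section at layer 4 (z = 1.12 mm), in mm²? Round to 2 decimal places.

370.50 mm²

At z = 1.12 mm: the cube is present — its section is the full 19.5×19 rectangle (area 370.50 mm²); (whole slice rotated 25° about Z — lengths, areas and connectivity unchanged). Overall, the cross-section is a single solid region. Net area = 370.50 mm².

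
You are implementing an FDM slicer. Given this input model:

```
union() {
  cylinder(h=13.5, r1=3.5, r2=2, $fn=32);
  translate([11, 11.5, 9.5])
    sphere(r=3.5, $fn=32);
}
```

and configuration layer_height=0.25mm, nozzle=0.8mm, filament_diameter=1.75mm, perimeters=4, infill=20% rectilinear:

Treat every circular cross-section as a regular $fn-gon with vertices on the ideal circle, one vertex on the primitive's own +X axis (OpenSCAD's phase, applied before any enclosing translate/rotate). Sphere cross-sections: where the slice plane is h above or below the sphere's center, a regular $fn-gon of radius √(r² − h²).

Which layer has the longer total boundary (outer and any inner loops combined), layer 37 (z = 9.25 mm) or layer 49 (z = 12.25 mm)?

layer 37 (z = 9.25 mm)

Layer 37 (z = 9.25): the cone contributes a regular 32-gon of circumradius 2.472 (interpolated between r1=3.5 and r2=2 at t=0.685) (perimeter = 2·32·2.472·sin(180°/32) = 15.51 mm); the sphere at (11, 11.5): section is a regular 32-gon, circumradius = √(r²−h²) = √(3.5²−0.25²) = 3.491 (perimeter = 2·32·3.491·sin(180°/32) = 21.90 mm); Taking the union: the 2 present regions are separate (no shared area or edge), so areas and boundary lengths simply add and each stays a separate island — boundary = 37.41 mm. So its perimeter = 37.41 mm. Layer 49 (z = 12.25): the cone contributes a regular 32-gon of circumradius 2.139 (interpolated between r1=3.5 and r2=2 at t=0.907) (perimeter = 2·32·2.139·sin(180°/32) = 13.42 mm); the r=3.5 sphere at (11, 11.5) slices to a regular 32-gon of circumradius 2.165 (√(r²−h²) with h=2.75 from center) (perimeter = 2·32·2.165·sin(180°/32) = 13.58 mm); Merging all regions: the 2 present regions are separate (no shared area or edge), so areas and boundary lengths simply add and each stays a separate island — boundary = 27.00 mm. So its perimeter = 27.00 mm. Layer 37 is larger (37.41 vs 27.00 mm).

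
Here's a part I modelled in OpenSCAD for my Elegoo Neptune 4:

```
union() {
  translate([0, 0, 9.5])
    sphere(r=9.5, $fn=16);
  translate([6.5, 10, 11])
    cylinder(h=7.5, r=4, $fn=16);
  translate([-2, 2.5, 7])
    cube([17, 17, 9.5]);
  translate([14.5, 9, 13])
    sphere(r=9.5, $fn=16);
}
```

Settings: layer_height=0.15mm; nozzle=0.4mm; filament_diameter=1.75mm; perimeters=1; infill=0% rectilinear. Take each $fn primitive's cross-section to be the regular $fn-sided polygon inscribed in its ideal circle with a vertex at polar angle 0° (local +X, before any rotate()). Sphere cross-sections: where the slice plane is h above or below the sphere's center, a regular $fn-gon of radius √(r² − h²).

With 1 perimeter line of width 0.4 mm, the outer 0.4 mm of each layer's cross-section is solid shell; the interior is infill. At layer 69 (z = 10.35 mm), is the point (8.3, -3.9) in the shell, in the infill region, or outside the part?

shell

At z = 10.35 mm: the sphere: section is a regular 16-gon, circumradius = √(r²−h²) = √(9.5²−0.85²) = 9.462; the cylinder at (6.5, 10) does not reach this height (z outside [11, 18.5]); the 17×17 cube at (-2, 2.5) contributes its full rectangle; the sphere at (14.5, 9): section is a regular 16-gon, circumradius = √(r²−h²) = √(9.5²−2.65²) = 9.123; Merging all regions: the regions partially overlap (shared area 183.75 mm²), so overlapping operands fuse into one piece — 1 connected region. Overall, the cross-section is a single solid region. The nearest boundary edge runs (8.74, -3.62)→(6.69, -6.69); distance from the point to it = 0.21 mm. The point is inside the cross-section, 0.21 mm from the nearest boundary — within the 0.4 mm shell band (1 × 0.4).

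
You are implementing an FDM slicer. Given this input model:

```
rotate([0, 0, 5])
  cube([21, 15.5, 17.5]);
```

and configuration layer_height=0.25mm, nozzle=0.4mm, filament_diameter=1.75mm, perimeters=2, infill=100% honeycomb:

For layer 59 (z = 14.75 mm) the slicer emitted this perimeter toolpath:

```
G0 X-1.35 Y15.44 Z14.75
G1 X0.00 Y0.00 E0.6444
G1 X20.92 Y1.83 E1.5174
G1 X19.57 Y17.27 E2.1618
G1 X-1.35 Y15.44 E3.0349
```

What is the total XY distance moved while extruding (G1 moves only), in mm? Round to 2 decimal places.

73.00 mm

Sum the Euclidean lengths of each G1 segment: total = 73.00 mm.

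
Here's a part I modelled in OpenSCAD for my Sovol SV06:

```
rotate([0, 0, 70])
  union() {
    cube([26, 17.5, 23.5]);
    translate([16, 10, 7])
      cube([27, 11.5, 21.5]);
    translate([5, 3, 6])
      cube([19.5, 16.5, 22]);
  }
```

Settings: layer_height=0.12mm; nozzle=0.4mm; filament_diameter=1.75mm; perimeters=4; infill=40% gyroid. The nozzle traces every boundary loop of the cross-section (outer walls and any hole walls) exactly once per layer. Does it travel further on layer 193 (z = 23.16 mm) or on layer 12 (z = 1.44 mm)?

layer 193 (z = 23.16 mm)

Layer 193 (z = 23.16): the cube (footprint 26×17.5) is included at this height (perimeter 87.00 mm); the 27×11.5 cube at (16, 10) contributes its full rectangle (perimeter 77.00 mm); the 19.5×16.5 cube at (5, 3) contributes its full rectangle (perimeter 72.00 mm); Merging all regions: the regions partially overlap (shared area 374.75 mm²), so the edge portions inside another operand are dropped and the merged outline is re-measured after clipping — boundary = 129.00 mm; (rotated 70° about Z; rotation is an isometry so areas/perimeters/island counts are preserved). So its perimeter = 129.00 mm. Layer 12 (z = 1.44): the cube is present — its section is the full 26×17.5 rectangle (perimeter 87.00 mm); the cube at (16, 10) is not intersected at this z (z outside [7, 28.5]); the cube at (5, 3) is absent (z outside [6, 28]); Taking the union: only the 26×17.5 cube is present, so the union is just that shape — boundary = 87.00 mm; (rotated 70° about Z; rotation is an isometry so areas/perimeters/island counts are preserved). So its perimeter = 87.00 mm. Layer 193 is larger (129.00 vs 87.00 mm).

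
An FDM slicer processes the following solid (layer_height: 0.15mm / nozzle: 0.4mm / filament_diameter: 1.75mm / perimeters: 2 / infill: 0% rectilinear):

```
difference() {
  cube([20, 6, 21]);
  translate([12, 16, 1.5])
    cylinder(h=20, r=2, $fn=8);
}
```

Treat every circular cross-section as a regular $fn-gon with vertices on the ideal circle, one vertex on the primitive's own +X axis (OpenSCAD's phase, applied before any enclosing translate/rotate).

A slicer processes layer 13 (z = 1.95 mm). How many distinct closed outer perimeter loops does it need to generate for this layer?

1

At z = 1.95 mm: the cube is present — its section is the full 20×6 rectangle; the r=2 cylinder at (12, 16) contributes a regular 8-gon of circumradius 2; After the difference (first − rest): starting from the 20×6 cube, the r=2 cylinder at (12, 16) misses the remaining region (no effect) — 1 connected region. The result has 1 disconnected region.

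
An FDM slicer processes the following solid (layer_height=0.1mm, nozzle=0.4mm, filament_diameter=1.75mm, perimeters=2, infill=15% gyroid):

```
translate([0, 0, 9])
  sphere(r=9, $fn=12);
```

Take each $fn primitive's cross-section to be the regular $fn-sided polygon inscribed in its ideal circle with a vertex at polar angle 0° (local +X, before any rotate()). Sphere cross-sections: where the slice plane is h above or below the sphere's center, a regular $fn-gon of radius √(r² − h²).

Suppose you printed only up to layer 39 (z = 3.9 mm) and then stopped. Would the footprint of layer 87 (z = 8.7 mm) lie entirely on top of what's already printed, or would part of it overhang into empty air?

part overhangs

Compare the two slices. At z = 3.9: the sphere: section is a regular 12-gon, circumradius = √(r²−h²) = √(9²−5.1²) = 7.416 (area = (12/2)·7.416²·sin(360°/12) = 164.97 mm²). At z = 8.7: the r=9 sphere slices to a regular 12-gon of circumradius 8.995 (√(r²−h²) with h=0.3 from center) (area = (12/2)·8.995²·sin(360°/12) = 242.73 mm²). Checking containment: at z = 8.7 the cross-section extends beyond the z = 3.9 cross-section by about 77.76 mm².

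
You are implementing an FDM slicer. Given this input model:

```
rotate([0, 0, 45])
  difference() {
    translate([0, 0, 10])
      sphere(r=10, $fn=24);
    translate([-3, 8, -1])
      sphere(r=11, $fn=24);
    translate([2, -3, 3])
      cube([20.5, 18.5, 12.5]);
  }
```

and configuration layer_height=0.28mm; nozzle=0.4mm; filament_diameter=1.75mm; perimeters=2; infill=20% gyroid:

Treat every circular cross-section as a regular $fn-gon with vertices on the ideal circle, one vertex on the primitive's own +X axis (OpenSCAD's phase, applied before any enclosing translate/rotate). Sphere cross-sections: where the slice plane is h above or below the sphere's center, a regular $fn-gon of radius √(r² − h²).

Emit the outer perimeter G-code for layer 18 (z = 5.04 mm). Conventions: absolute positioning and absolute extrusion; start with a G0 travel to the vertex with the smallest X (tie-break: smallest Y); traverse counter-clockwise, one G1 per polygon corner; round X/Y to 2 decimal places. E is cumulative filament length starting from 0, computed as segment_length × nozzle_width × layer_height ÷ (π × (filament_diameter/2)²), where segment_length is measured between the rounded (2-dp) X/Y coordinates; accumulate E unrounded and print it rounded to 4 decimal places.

At z = 5.04 mm: the sphere: section is a regular 24-gon, circumradius = √(r²−h²) = √(10²−4.96²) = 8.683; the r=11 sphere at (-3, 8) slices to a regular 24-gon of circumradius 9.193 (√(r²−h²) with h=6.04 from center); the 20.5×18.5 cube at (2, -3) contributes its full rectangle; Taking the first minus the rest: starting from the r=10 sphere, the r=11 sphere at (-3, 8) partially overlaps it — only the 102.24 mm² overlap (of its 262.50 mm²) is removed, clipping the outline; the 20.5×18.5 cube at (2, -3) partially overlaps it — only the 40.50 mm² overlap (of its 379.25 mm²) is removed, clipping the outline — 1 connected region; (whole slice rotated 45° about Z — lengths, areas and connectivity unchanged). The outline is a single polygon with 20 vertices. Extrusion per mm of travel: 0.4 × 0.28 / (π × 0.875²) = 0.046564. Accumulating E over each segment gives final E = 2.1278.

G0 X-6.63 Y-5.51 Z5.04
G1 X-6.14 Y-6.14 E0.0372
G1 X-4.34 Y-7.52 E0.1428
G1 X-2.25 Y-8.39 E0.2482
G1 X0.00 Y-8.68 E0.3538
G1 X2.25 Y-8.39 E0.4595
G1 X4.34 Y-7.52 E0.5649
G1 X6.14 Y-6.14 E0.6705
G1 X7.52 Y-4.34 E0.7761
G1 X8.39 Y-2.25 E0.8815
G1 X8.68 Y0.00 E0.9872
G1 X8.39 Y2.25 E1.0928
G1 X7.83 Y3.59 E1.1604
G1 X3.54 Y-0.71 E1.4433
G1 X1.17 Y1.66 E1.5993
G1 X1.10 Y1.16 E1.6228
G1 X0.18 Y-1.06 E1.7347
G1 X-1.28 Y-2.97 E1.8467
G1 X-3.18 Y-4.43 E1.9582
G1 X-5.40 Y-5.34 E2.0700
G1 X-6.63 Y-5.51 E2.1278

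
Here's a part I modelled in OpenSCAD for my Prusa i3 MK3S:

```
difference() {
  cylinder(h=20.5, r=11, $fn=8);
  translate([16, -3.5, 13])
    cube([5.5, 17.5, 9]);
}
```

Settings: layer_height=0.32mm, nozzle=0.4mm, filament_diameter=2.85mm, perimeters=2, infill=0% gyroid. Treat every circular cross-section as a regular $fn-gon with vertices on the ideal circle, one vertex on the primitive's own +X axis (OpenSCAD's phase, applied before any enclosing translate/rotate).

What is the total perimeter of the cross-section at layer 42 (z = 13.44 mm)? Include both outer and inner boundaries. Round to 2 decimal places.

At z = 13.44 mm: the r=11 cylinder gives a regular 8-gon of circumradius 11 (constant along its height) (perimeter = 2·8·11.000·sin(180°/8) = 67.35 mm); the cube at (16, -3.5) is present — its section is the full 5.5×17.5 rectangle (perimeter 46.00 mm); After the difference (first − rest): starting from the r=11 cylinder, the 5.5×17.5 cube at (16, -3.5) misses the remaining region (no effect) — boundary = 67.35 mm. Overall, the cross-section is a single solid region. Total boundary length (outer) = 67.35 mm.

67.35 mm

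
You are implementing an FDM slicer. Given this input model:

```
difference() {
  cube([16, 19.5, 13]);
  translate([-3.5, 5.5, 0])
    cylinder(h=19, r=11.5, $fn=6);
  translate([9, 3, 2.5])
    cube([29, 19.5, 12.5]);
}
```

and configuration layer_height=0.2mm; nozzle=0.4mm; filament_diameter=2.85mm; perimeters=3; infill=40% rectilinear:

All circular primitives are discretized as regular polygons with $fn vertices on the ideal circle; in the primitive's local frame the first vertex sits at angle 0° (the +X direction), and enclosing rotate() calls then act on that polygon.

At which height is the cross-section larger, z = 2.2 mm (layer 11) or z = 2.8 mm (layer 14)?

layer 11 (z = 2.2 mm)

Layer 11 (z = 2.2): the 16×19.5 cube contributes its full rectangle (area 312.00 mm²); the cylinder at (-3.5, 5.5): section is a regular 6-gon, circumradius r=11.5 (area = (6/2)·11.500²·sin(360°/6) = 343.60 mm²); the cube at (9, 3) is not intersected at this z (z outside [2.5, 15]); Subtracting the remaining from the first: starting from the 16×19.5 cube (312.00 mm²), the r=11.5 cylinder at (-3.5, 5.5) partially overlaps it — only the 86.31 mm² overlap (of its 343.60 mm²) is removed, clipping the outline — area = 225.69 mm². So its area = 225.69 mm². Layer 14 (z = 2.8): the 16×19.5 cube contributes its full rectangle (area 312.00 mm²); the r=11.5 cylinder at (-3.5, 5.5) contributes a regular 6-gon of circumradius 11.5 (area = (6/2)·11.500²·sin(360°/6) = 343.60 mm²); the cube at (9, 3) (footprint 29×19.5) is included at this height (area 565.50 mm²); Taking the first minus the rest: starting from the 16×19.5 cube (312.00 mm²), the r=11.5 cylinder at (-3.5, 5.5) partially overlaps it — only the 86.31 mm² overlap (of its 343.60 mm²) is removed, clipping the outline; the 29×19.5 cube at (9, 3) partially overlaps it — only the 115.50 mm² overlap (of its 565.50 mm²) is removed, clipping the outline — area = 110.19 mm². So its area = 110.19 mm². Layer 11 is larger (225.69 vs 110.19 mm²).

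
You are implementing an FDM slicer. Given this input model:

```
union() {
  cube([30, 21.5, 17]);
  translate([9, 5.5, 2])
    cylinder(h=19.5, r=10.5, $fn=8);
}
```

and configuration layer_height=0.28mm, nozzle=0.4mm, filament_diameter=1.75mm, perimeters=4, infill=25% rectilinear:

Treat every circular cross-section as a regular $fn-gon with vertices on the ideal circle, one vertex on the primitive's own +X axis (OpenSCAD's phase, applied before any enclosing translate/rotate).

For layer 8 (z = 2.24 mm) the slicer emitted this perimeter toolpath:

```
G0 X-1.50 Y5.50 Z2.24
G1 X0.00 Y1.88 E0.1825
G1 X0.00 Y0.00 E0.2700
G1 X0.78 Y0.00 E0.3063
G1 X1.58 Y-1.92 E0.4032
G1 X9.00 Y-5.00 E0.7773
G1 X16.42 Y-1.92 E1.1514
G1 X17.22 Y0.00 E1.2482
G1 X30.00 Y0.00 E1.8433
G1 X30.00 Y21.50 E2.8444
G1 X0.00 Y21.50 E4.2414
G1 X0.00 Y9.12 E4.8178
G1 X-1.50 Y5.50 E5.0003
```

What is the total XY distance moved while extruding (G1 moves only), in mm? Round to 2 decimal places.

Sum the Euclidean lengths of each G1 segment: total = 107.38 mm.

107.38 mm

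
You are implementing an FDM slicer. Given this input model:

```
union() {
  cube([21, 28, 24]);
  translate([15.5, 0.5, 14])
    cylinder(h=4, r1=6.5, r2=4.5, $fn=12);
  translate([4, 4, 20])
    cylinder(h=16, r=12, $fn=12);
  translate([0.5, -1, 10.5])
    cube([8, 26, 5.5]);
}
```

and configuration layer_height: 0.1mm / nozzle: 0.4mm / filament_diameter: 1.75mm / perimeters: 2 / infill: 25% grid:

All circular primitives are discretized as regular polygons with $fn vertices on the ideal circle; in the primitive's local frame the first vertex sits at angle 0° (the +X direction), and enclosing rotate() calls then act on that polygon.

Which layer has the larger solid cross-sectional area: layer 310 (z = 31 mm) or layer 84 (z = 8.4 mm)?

layer 84 (z = 8.4 mm)

Layer 310 (z = 31): the cube is absent (z outside [0, 24]); the cone at (15.5, 0.5) is not intersected at this z (z outside [14, 18]); the r=12 cylinder at (4, 4) contributes a regular 12-gon of circumradius 12 (area = (12/2)·12.000²·sin(360°/12) = 432.00 mm²); the cube at (0.5, -1) is not intersected at this z (z outside [10.5, 16]); Taking the union: only the r=12 cylinder at (4, 4) is present, so the union is just that shape — area = 432.00 mm². So its area = 432.00 mm². Layer 84 (z = 8.4): the cube (footprint 21×28) is included at this height (area 588.00 mm²); the cone at (15.5, 0.5) is not intersected at this z (z outside [14, 18]); the cylinder at (4, 4) is absent (z outside [20, 36]); the cube at (0.5, -1) is not intersected at this z (z outside [10.5, 16]); Taking the union: only the 21×28 cube is present, so the union is just that shape — area = 588.00 mm². So its area = 588.00 mm². Layer 84 is larger (588.00 vs 432.00 mm²).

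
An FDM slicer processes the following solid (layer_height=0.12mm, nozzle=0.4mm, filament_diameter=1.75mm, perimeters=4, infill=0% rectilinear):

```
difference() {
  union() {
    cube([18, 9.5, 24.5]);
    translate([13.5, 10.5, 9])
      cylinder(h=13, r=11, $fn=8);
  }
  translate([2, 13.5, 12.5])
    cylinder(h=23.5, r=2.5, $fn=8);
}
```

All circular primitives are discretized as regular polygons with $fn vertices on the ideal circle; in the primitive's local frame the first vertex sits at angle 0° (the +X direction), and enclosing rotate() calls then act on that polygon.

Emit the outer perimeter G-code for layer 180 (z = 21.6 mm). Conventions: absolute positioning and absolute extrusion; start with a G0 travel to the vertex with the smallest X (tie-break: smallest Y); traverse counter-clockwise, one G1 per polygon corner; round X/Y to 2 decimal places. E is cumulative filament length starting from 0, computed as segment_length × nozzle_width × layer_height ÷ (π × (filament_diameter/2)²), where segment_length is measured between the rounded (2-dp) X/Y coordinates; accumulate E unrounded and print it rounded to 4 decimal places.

G0 X0.00 Y0.00 Z21.60
G1 X12.29 Y0.00 E0.2453
G1 X13.50 Y-0.50 E0.2714
G1 X14.71 Y0.00 E0.2975
G1 X18.00 Y0.00 E0.3632
G1 X18.00 Y1.36 E0.3903
G1 X21.28 Y2.72 E0.4612
G1 X24.50 Y10.50 E0.6292
G1 X21.28 Y18.28 E0.7972
G1 X13.50 Y21.50 E0.9653
G1 X5.72 Y18.28 E1.1333
G1 X4.12 Y14.41 E1.2169
G1 X4.50 Y13.50 E1.2365
G1 X3.77 Y11.73 E1.2748
G1 X2.85 Y11.35 E1.2946
G1 X2.50 Y10.50 E1.3130
G1 X2.91 Y9.50 E1.3345
G1 X0.00 Y9.50 E1.3926
G1 X0.00 Y0.00 E1.5822

At z = 21.6 mm: the cube is present — its section is the full 18×9.5 rectangle; the r=11 cylinder at (13.5, 10.5) contributes a regular 8-gon of circumradius 11; Merging all regions: the regions partially overlap (shared area 114.97 mm²), so overlapping operands fuse into one piece — 1 connected region; the r=2.5 cylinder at (2, 13.5) gives a regular 8-gon of circumradius 2.5 (constant along its height); Subtracting the remaining from the first: starting from the result so far, the r=2.5 cylinder at (2, 13.5) partially overlaps it — only the 1.83 mm² overlap (of its 17.68 mm²) is removed, clipping the outline — 1 connected region. The outline is a single polygon with 18 vertices. Extrusion per mm of travel: 0.4 × 0.12 / (π × 0.875²) = 0.019956. Accumulating E over each segment gives final E = 1.5822.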